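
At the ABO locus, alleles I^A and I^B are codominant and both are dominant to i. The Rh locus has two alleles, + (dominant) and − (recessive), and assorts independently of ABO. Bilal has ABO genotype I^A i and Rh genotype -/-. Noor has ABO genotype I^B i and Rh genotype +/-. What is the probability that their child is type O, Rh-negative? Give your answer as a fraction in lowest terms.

1/8

ABO cross I^A i × I^B i → offspring phenotypes: 1/4 O, 1/4 A, 1/4 B, 1/4 AB.
Rh cross -/- × +/- → 1/2 Rh+, 1/2 Rh-.
Independent loci: P(type O, Rh-negative) = 1/4 × 1/2 = 1/8.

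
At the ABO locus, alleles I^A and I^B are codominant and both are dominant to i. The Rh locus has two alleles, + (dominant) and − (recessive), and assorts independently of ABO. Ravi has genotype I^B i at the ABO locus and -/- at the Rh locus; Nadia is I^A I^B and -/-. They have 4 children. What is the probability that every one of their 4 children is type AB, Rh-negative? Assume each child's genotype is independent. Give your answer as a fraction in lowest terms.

1/256

ABO cross I^B i × I^A I^B → 1/4 A, 1/2 B, 1/4 AB.
Rh cross -/- × -/- → 1 Rh-; so P(type AB, Rh-negative) = 1/4 × 1 = 1/4 per child.
All 4 independent: (1/4)^4 = 1/256.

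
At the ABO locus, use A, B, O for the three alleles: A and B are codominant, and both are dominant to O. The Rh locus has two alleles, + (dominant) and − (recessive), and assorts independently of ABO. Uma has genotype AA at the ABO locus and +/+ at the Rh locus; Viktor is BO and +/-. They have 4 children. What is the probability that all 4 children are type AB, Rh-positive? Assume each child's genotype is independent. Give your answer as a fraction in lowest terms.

ABO cross AA × BO → 1/2 A, 1/2 AB.
Rh cross +/+ × +/- → 1 Rh+; so P(type AB, Rh-positive) = 1/2 × 1 = 1/2 per child.
All 4 independent: (1/2)^4 = 1/16.

1/16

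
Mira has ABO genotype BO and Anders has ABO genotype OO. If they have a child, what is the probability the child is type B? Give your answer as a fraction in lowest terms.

1/2

ABO cross BO × OO → offspring phenotypes: 1/2 O, 1/2 B.
So P(type B) = 1/2.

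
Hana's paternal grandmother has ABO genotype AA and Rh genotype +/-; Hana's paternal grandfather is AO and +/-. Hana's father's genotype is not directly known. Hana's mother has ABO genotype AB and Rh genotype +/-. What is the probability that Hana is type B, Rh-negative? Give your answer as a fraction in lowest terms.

Hana's father's ABO genotype from AA × AO: 1/2 AA, 1/2 AO.
Crossing each possibility with the mother AB and summing P(type B): 1/2·0 + 1/2·1/4 = 1/8.
Similarly for Rh via the father's Rh distribution: P(Rh-) = 1/4.
Independent loci: 1/8 × 1/4 = 1/32.

1/32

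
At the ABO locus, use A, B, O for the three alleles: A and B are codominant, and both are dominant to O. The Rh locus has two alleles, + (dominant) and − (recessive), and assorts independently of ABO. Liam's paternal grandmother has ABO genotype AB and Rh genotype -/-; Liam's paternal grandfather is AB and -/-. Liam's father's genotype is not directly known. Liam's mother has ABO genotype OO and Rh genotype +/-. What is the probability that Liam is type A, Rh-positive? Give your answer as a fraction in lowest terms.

1/4

Liam's father's ABO genotype from AB × AB: 1/4 AA, 1/2 AB, 1/4 BB.
Crossing each possibility with the mother OO and summing P(type A): 1/4·1 + 1/2·1/2 + 1/4·0 = 1/2.
Similarly for Rh via the father's Rh distribution: P(Rh+) = 1/2.
Independent loci: 1/2 × 1/2 = 1/4.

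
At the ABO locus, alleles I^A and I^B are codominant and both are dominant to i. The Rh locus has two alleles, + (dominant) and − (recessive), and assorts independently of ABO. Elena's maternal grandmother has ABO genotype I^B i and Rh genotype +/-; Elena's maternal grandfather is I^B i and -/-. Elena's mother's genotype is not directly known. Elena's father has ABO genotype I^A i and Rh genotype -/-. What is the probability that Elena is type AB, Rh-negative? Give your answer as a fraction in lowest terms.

3/16

Elena's mother's ABO genotype from I^B i × I^B i: 1/4 I^B I^B, 1/2 I^B i, 1/4 i i.
Crossing each possibility with the father I^A i and summing P(type AB): 1/4·1/2 + 1/2·1/4 + 1/4·0 = 1/4.
Similarly for Rh via the mother's Rh distribution: P(Rh-) = 3/4.
Independent loci: 1/4 × 3/4 = 3/16.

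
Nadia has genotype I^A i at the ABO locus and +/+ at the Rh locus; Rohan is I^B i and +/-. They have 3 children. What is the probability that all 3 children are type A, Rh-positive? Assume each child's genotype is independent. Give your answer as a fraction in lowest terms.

1/64

ABO cross I^A i × I^B i → 1/4 O, 1/4 A, 1/4 B, 1/4 AB.
Rh cross +/+ × +/- → 1 Rh+; so P(type A, Rh-positive) = 1/4 × 1 = 1/4 per child.
All 3 independent: (1/4)^3 = 1/64.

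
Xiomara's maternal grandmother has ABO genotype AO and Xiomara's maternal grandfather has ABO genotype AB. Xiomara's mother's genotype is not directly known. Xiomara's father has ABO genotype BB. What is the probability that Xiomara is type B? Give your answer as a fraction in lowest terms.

Xiomara's mother's ABO genotype from AO × AB: 1/4 AA, 1/4 AB, 1/4 AO, 1/4 BO.
Crossing each possibility with the father BB and summing P(type B): 1/4·0 + 1/4·1/2 + 1/4·1/2 + 1/4·1 = 1/2.

1/2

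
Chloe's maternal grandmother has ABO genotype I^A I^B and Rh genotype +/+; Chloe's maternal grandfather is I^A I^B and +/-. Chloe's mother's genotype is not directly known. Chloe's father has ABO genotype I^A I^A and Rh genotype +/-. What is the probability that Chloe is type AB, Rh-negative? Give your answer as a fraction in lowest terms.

Chloe's mother's ABO genotype from I^A I^B × I^A I^B: 1/4 I^A I^A, 1/2 I^A I^B, 1/4 I^B I^B.
Crossing each possibility with the father I^A I^A and summing P(type AB): 1/4·0 + 1/2·1/2 + 1/4·1 = 1/2.
Similarly for Rh via the mother's Rh distribution: P(Rh-) = 1/8.
Independent loci: 1/2 × 1/8 = 1/16.

1/16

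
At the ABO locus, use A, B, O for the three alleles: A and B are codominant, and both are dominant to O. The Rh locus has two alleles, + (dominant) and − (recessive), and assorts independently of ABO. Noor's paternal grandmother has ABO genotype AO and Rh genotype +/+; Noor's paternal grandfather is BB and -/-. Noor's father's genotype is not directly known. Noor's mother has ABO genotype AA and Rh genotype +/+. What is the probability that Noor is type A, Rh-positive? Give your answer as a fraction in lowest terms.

1/2

Noor's father's ABO genotype from AO × BB: 1/2 AB, 1/2 BO.
Crossing each possibility with the mother AA and summing P(type A): 1/2·1/2 + 1/2·1/2 = 1/2.
Similarly for Rh via the father's Rh distribution: P(Rh+) = 1.
Independent loci: 1/2 × 1 = 1/2.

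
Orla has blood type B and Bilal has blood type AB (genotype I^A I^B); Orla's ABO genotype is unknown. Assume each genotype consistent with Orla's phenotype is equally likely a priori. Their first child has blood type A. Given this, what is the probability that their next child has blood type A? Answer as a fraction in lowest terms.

Possible genotypes: Orla ∈ {I^B I^B, I^B i}; Bilal ∈ {I^A I^B}.
Weight each parental genotype pair by prior × P(type-A child):
  I^B i × I^A I^B: posterior weight 1; P(next child type A) = 1/4.
Weighted sum = 1/4.

1/4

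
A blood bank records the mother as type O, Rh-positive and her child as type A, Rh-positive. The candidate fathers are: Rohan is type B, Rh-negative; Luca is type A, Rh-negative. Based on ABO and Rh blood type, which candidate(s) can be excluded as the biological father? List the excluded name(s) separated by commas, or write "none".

Rohan

A candidate is excluded only if no genotype consistent with his phenotype could produce a type A, Rh-positive child with a type O, Rh-positive mother.
Rohan (type B, Rh-): no genotype consistent with that phenotype can produce a type-A Rh+ child with a type-O mother.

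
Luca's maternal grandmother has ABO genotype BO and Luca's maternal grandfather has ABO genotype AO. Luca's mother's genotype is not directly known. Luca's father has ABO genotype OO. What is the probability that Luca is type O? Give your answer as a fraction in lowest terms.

1/2

Luca's mother's ABO genotype from BO × AO: 1/4 AB, 1/4 AO, 1/4 BO, 1/4 OO.
Crossing each possibility with the father OO and summing P(type O): 1/4·0 + 1/4·1/2 + 1/4·1/2 + 1/4·1 = 1/2.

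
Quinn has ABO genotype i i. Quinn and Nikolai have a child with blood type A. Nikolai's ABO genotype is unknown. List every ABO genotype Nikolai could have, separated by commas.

For each candidate genotype of Nikolai, check whether crossing it with i i can produce every observed child phenotype.
  I^A I^A → possible child types {A} ✓
  I^A I^B → possible child types {A, B} ✓
  I^A i → possible child types {O, A} ✓
  I^B I^B → possible child types {B} ✗
  I^B i → possible child types {O, B} ✗
  i i → possible child types {O} ✗

I^A I^A, I^A I^B, I^A i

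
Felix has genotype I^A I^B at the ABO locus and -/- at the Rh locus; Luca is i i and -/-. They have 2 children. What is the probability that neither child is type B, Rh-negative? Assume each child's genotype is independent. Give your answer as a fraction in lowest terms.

1/4

ABO cross I^A I^B × i i → 1/2 A, 1/2 B.
Rh cross -/- × -/- → 1 Rh-; so P(type B, Rh-negative) = 1/2 × 1 = 1/2 per child.
P(not type B, Rh-negative) = 1/2 for one child; (1/2)^2 = 1/4.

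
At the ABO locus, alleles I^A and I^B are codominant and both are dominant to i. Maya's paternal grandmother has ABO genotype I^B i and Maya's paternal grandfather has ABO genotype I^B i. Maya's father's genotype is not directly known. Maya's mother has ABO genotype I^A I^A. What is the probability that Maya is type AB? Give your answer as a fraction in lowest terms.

1/2

Maya's father's ABO genotype from I^B i × I^B i: 1/4 I^B I^B, 1/2 I^B i, 1/4 i i.
Crossing each possibility with the mother I^A I^A and summing P(type AB): 1/4·1 + 1/2·1/2 + 1/4·0 = 1/2.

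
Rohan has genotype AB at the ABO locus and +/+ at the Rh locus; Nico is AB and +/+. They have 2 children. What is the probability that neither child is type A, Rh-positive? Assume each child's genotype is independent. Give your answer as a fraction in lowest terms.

ABO cross AB × AB → 1/4 A, 1/4 B, 1/2 AB.
Rh cross +/+ × +/+ → 1 Rh+; so P(type A, Rh-positive) = 1/4 × 1 = 1/4 per child.
P(not type A, Rh-positive) = 3/4 for one child; (3/4)^2 = 9/16.

9/16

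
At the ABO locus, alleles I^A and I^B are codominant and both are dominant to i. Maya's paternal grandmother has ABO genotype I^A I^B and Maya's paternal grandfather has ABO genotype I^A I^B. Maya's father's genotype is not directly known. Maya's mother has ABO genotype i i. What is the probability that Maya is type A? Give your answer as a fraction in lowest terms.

1/2

Maya's father's ABO genotype from I^A I^B × I^A I^B: 1/4 I^A I^A, 1/2 I^A I^B, 1/4 I^B I^B.
Crossing each possibility with the mother i i and summing P(type A): 1/4·1 + 1/2·1/2 + 1/4·0 = 1/2.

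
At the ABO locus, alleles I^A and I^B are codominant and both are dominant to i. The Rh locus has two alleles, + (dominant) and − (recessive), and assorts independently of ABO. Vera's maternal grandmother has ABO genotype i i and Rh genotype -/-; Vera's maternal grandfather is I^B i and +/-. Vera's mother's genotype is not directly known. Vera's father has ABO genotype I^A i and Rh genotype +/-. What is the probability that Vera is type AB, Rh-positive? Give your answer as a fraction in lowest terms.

Vera's mother's ABO genotype from i i × I^B i: 1/2 I^B i, 1/2 i i.
Crossing each possibility with the father I^A i and summing P(type AB): 1/2·1/4 + 1/2·0 = 1/8.
Similarly for Rh via the mother's Rh distribution: P(Rh+) = 5/8.
Independent loci: 1/8 × 5/8 = 5/64.

5/64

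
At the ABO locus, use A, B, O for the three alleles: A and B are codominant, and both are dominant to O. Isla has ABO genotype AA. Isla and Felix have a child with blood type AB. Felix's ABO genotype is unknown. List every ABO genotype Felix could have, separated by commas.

For each candidate genotype of Felix, check whether crossing it with AA can produce every observed child phenotype.
  AA → possible child types {A} ✗
  AB → possible child types {A, AB} ✓
  AO → possible child types {A} ✗
  BB → possible child types {AB} ✓
  BO → possible child types {A, AB} ✓
  OO → possible child types {A} ✗

AB, BB, BO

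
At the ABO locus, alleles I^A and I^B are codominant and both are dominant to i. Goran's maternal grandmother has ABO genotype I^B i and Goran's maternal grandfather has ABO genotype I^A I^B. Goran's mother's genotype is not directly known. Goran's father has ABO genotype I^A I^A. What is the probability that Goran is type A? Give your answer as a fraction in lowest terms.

Goran's mother's ABO genotype from I^B i × I^A I^B: 1/4 I^A I^B, 1/4 I^A i, 1/4 I^B I^B, 1/4 I^B i.
Crossing each possibility with the father I^A I^A and summing P(type A): 1/4·1/2 + 1/4·1 + 1/4·0 + 1/4·1/2 = 1/2.

1/2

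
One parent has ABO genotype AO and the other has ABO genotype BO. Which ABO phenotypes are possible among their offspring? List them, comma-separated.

O, A, B, AB

Gametes from AO × BO give offspring ABO genotypes AB, AO, BO, OO, i.e. phenotypes O, A, B, AB.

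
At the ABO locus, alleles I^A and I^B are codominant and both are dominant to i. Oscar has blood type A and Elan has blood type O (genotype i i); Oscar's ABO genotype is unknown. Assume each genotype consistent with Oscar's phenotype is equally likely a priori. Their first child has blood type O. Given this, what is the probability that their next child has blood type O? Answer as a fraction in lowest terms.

1/2

Possible genotypes: Oscar ∈ {I^A I^A, I^A i}; Elan ∈ {i i}.
Weight each parental genotype pair by prior × P(type-O child):
  I^A i × i i: posterior weight 1; P(next child type O) = 1/2.
Weighted sum = 1/2.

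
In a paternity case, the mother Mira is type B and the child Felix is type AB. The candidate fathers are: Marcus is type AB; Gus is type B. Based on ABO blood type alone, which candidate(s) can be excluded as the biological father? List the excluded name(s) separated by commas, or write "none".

A candidate is excluded only if no genotype consistent with his phenotype could produce a type AB child with a type B mother.
Gus (type B): no genotype consistent with that phenotype can produce a type-AB child with a type-B mother.

Gus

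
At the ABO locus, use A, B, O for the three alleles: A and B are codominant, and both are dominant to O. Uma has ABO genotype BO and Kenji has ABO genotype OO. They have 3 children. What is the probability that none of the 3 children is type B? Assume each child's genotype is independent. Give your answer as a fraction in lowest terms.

ABO cross BO × OO → 1/2 O, 1/2 B.
So P(type B) = 1/2 per child.
P(not type B) = 1/2 for one child; (1/2)^3 = 1/8.

1/8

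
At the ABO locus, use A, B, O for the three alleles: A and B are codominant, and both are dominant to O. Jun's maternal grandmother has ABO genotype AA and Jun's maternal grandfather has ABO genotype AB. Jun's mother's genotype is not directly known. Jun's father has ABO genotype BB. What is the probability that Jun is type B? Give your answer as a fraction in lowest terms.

Jun's mother's ABO genotype from AA × AB: 1/2 AA, 1/2 AB.
Crossing each possibility with the father BB and summing P(type B): 1/2·0 + 1/2·1/2 = 1/4.

1/4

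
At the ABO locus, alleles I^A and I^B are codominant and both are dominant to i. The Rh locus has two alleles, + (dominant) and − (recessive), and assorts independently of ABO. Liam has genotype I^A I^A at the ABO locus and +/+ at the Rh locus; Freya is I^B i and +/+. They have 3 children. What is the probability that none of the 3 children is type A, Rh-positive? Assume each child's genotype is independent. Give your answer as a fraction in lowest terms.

ABO cross I^A I^A × I^B i → 1/2 A, 1/2 AB.
Rh cross +/+ × +/+ → 1 Rh+; so P(type A, Rh-positive) = 1/2 × 1 = 1/2 per child.
P(not type A, Rh-positive) = 1/2 for one child; (1/2)^3 = 1/8.

1/8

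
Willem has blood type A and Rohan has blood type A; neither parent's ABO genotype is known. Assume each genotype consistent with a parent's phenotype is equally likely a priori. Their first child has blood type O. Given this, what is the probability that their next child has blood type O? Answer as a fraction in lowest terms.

Possible genotypes: Willem ∈ {I^A I^A, I^A i}; Rohan ∈ {I^A I^A, I^A i}.
Weight each parental genotype pair by prior × P(type-O child):
  I^A i × I^A i: posterior weight 1; P(next child type O) = 1/4.
Weighted sum = 1/4.

1/4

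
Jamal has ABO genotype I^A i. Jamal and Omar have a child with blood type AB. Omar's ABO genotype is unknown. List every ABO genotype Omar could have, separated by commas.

I^A I^B, I^B I^B, I^B i

For each candidate genotype of Omar, check whether crossing it with I^A i can produce every observed child phenotype.
  I^A I^A → possible child types {A} ✗
  I^A I^B → possible child types {A, B, AB} ✓
  I^A i → possible child types {O, A} ✗
  I^B I^B → possible child types {B, AB} ✓
  I^B i → possible child types {O, A, B, AB} ✓
  i i → possible child types {O, A} ✗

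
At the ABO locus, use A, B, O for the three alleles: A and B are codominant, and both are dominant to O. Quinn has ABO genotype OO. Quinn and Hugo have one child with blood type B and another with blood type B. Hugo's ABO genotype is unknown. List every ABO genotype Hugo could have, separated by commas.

AB, BB, BO

For each candidate genotype of Hugo, check whether crossing it with OO can produce every observed child phenotype.
  AA → possible child types {A} ✗
  AB → possible child types {A, B} ✓
  AO → possible child types {O, A} ✗
  BB → possible child types {B} ✓
  BO → possible child types {O, B} ✓
  OO → possible child types {O} ✗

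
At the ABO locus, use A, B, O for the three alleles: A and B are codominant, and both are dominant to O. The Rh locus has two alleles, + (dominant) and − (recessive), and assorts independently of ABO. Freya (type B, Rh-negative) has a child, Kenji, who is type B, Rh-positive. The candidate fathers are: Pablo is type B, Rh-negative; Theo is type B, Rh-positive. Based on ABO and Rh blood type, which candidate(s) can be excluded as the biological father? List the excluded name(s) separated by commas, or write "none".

A candidate is excluded only if no genotype consistent with his phenotype could produce a type B, Rh-positive child with a type B, Rh-negative mother.
Pablo (type B, Rh-): no genotype consistent with that phenotype can produce a type-B Rh+ child with a type-B mother.

Pablo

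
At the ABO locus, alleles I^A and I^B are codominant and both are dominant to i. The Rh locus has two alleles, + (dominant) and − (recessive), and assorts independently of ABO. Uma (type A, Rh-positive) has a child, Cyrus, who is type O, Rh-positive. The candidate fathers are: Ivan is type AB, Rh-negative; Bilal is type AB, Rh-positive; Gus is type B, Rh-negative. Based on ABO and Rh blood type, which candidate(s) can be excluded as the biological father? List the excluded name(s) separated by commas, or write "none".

A candidate is excluded only if no genotype consistent with his phenotype could produce a type O, Rh-positive child with a type A, Rh-positive mother.
Ivan (type AB, Rh-): no genotype consistent with that phenotype can produce a type-O Rh+ child with a type-A mother.
Bilal (type AB, Rh+): no genotype consistent with that phenotype can produce a type-O Rh+ child with a type-A mother.

Ivan, Bilal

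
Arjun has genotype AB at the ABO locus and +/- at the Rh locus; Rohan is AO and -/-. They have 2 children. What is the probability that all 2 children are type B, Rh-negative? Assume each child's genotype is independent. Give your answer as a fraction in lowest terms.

1/64

ABO cross AB × AO → 1/2 A, 1/4 B, 1/4 AB.
Rh cross +/- × -/- → 1/2 Rh+, 1/2 Rh-; so P(type B, Rh-negative) = 1/4 × 1/2 = 1/8 per child.
All 2 independent: (1/8)^2 = 1/64.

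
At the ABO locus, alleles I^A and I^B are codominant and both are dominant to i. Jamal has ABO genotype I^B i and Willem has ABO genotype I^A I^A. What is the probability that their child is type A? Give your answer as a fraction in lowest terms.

1/2

ABO cross I^B i × I^A I^A → offspring phenotypes: 1/2 A, 1/2 AB.
So P(type A) = 1/2.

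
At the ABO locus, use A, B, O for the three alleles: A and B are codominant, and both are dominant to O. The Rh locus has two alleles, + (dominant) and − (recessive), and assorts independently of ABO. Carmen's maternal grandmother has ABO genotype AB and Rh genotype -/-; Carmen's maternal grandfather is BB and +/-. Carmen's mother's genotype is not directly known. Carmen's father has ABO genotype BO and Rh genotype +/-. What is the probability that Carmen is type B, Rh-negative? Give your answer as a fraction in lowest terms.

9/32

Carmen's mother's ABO genotype from AB × BB: 1/2 AB, 1/2 BB.
Crossing each possibility with the father BO and summing P(type B): 1/2·1/2 + 1/2·1 = 3/4.
Similarly for Rh via the mother's Rh distribution: P(Rh-) = 3/8.
Independent loci: 3/4 × 3/8 = 9/32.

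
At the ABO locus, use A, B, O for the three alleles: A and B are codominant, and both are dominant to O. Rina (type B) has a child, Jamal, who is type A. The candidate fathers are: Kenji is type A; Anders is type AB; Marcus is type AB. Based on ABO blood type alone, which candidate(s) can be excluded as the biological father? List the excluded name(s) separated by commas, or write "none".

none

A candidate is excluded only if no genotype consistent with his phenotype could produce a type A child with a type B mother.
Every candidate has at least one consistent genotype combination, so none can be excluded.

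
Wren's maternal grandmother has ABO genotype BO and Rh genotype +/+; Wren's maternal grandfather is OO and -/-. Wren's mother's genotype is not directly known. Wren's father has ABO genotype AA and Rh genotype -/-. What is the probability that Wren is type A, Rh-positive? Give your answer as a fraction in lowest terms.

3/8

Wren's mother's ABO genotype from BO × OO: 1/2 BO, 1/2 OO.
Crossing each possibility with the father AA and summing P(type A): 1/2·1/2 + 1/2·1 = 3/4.
Similarly for Rh via the mother's Rh distribution: P(Rh+) = 1/2.
Independent loci: 3/4 × 1/2 = 3/8.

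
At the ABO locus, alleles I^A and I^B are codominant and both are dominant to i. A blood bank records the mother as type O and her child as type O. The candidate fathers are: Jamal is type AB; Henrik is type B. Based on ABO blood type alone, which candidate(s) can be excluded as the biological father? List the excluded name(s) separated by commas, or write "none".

Jamal

A candidate is excluded only if no genotype consistent with his phenotype could produce a type O child with a type O mother.
Jamal (type AB): no genotype consistent with that phenotype can produce a type-O child with a type-O mother.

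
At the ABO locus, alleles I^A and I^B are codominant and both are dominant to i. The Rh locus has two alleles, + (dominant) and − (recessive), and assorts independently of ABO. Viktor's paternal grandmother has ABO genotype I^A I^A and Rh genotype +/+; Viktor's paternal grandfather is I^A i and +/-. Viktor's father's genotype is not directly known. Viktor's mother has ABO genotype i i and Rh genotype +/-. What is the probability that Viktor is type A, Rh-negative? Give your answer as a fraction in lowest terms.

Viktor's father's ABO genotype from I^A I^A × I^A i: 1/2 I^A I^A, 1/2 I^A i.
Crossing each possibility with the mother i i and summing P(type A): 1/2·1 + 1/2·1/2 = 3/4.
Similarly for Rh via the father's Rh distribution: P(Rh-) = 1/8.
Independent loci: 3/4 × 1/8 = 3/32.

3/32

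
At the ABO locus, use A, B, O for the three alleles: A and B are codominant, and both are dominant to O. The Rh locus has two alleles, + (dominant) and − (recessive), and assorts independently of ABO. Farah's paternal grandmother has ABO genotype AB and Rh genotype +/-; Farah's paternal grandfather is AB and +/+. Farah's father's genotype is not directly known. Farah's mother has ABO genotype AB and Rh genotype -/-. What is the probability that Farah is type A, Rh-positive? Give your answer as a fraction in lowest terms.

Farah's father's ABO genotype from AB × AB: 1/4 AA, 1/2 AB, 1/4 BB.
Crossing each possibility with the mother AB and summing P(type A): 1/4·1/2 + 1/2·1/4 + 1/4·0 = 1/4.
Similarly for Rh via the father's Rh distribution: P(Rh+) = 3/4.
Independent loci: 1/4 × 3/4 = 3/16.

3/16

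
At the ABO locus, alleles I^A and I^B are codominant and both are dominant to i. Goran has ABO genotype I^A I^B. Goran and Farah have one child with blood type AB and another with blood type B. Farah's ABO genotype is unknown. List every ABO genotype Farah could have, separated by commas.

I^A I^B, I^A i, I^B I^B, I^B i

For each candidate genotype of Farah, check whether crossing it with I^A I^B can produce every observed child phenotype.
  I^A I^A → possible child types {A, AB} ✗
  I^A I^B → possible child types {A, B, AB} ✓
  I^A i → possible child types {A, B, AB} ✓
  I^B I^B → possible child types {B, AB} ✓
  I^B i → possible child types {A, B, AB} ✓
  i i → possible child types {A, B} ✗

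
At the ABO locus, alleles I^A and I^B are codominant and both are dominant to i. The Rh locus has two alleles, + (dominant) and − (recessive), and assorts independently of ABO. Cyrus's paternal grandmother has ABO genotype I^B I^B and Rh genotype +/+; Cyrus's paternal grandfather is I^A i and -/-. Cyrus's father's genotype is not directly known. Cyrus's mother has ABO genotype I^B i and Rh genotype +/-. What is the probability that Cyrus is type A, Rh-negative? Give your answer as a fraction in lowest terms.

1/32

Cyrus's father's ABO genotype from I^B I^B × I^A i: 1/2 I^A I^B, 1/2 I^B i.
Crossing each possibility with the mother I^B i and summing P(type A): 1/2·1/4 + 1/2·0 = 1/8.
Similarly for Rh via the father's Rh distribution: P(Rh-) = 1/4.
Independent loci: 1/8 × 1/4 = 1/32.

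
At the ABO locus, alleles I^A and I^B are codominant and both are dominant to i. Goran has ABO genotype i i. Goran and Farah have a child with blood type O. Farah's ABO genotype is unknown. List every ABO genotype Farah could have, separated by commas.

I^A i, I^B i, i i

For each candidate genotype of Farah, check whether crossing it with i i can produce every observed child phenotype.
  I^A I^A → possible child types {A} ✗
  I^A I^B → possible child types {A, B} ✗
  I^A i → possible child types {O, A} ✓
  I^B I^B → possible child types {B} ✗
  I^B i → possible child types {O, B} ✓
  i i → possible child types {O} ✓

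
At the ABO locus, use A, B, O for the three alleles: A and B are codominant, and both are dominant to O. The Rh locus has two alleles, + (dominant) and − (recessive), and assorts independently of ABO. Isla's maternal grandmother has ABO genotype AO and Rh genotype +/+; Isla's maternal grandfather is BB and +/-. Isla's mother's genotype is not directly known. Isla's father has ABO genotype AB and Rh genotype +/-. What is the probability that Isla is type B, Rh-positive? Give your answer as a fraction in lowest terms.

21/64

Isla's mother's ABO genotype from AO × BB: 1/2 AB, 1/2 BO.
Crossing each possibility with the father AB and summing P(type B): 1/2·1/4 + 1/2·1/2 = 3/8.
Similarly for Rh via the mother's Rh distribution: P(Rh+) = 7/8.
Independent loci: 3/8 × 7/8 = 21/64.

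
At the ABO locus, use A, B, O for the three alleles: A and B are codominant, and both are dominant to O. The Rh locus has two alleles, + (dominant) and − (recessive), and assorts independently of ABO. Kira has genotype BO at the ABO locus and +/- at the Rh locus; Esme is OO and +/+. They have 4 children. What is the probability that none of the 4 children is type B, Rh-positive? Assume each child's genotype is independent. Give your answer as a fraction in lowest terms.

ABO cross BO × OO → 1/2 O, 1/2 B.
Rh cross +/- × +/+ → 1 Rh+; so P(type B, Rh-positive) = 1/2 × 1 = 1/2 per child.
P(not type B, Rh-positive) = 1/2 for one child; (1/2)^4 = 1/16.

1/16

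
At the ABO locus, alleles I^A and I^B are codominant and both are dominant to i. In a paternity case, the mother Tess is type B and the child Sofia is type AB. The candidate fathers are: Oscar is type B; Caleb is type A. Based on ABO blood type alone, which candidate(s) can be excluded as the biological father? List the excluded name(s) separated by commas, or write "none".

Oscar

A candidate is excluded only if no genotype consistent with his phenotype could produce a type AB child with a type B mother.
Oscar (type B): no genotype consistent with that phenotype can produce a type-AB child with a type-B mother.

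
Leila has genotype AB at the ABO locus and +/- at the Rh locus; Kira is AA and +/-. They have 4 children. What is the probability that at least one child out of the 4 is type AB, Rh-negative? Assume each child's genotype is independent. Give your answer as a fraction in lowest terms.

1695/4096

ABO cross AB × AA → 1/2 A, 1/2 AB.
Rh cross +/- × +/- → 3/4 Rh+, 1/4 Rh-; so P(type AB, Rh-negative) = 1/2 × 1/4 = 1/8 per child.
P(none) = (7/8)^4 = 2401/4096; P(at least one) = 1 − 2401/4096 = 1695/4096.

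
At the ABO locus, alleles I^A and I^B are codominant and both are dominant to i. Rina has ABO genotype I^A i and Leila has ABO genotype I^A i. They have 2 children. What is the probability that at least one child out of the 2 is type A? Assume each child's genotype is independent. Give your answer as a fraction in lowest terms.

ABO cross I^A i × I^A i → 1/4 O, 3/4 A.
So P(type A) = 3/4 per child.
P(none) = (1/4)^2 = 1/16; P(at least one) = 1 − 1/16 = 15/16.

15/16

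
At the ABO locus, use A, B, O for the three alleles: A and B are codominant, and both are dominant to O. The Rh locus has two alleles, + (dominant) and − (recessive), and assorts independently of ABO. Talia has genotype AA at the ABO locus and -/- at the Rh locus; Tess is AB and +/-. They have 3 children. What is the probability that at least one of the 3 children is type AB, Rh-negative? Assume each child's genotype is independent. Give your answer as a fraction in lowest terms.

37/64

ABO cross AA × AB → 1/2 A, 1/2 AB.
Rh cross -/- × +/- → 1/2 Rh+, 1/2 Rh-; so P(type AB, Rh-negative) = 1/2 × 1/2 = 1/4 per child.
P(none) = (3/4)^3 = 27/64; P(at least one) = 1 − 27/64 = 37/64.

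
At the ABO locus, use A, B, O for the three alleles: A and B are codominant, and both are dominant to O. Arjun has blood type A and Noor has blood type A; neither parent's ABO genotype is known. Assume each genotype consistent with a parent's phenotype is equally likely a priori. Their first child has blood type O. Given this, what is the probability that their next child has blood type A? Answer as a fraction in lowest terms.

Possible genotypes: Arjun ∈ {AA, AO}; Noor ∈ {AA, AO}.
Weight each parental genotype pair by prior × P(type-O child):
  AO × AO: posterior weight 1; P(next child type A) = 3/4.
Weighted sum = 3/4.

3/4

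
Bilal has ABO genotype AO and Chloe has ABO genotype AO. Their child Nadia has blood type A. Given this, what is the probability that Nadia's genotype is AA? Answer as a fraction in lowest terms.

Cross AO × AO → 1/4 AA, 1/2 AO, 1/4 OO.
Type-A genotypes among offspring: AA (1/4), AO (1/2); total 3/4.
P(AA | type A) = (1/4) / (3/4) = 1/3.

1/3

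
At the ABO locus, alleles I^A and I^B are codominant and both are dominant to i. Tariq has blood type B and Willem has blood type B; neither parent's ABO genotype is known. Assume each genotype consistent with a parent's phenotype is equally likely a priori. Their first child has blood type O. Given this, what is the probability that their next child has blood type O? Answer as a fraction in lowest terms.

1/4

Possible genotypes: Tariq ∈ {I^B I^B, I^B i}; Willem ∈ {I^B I^B, I^B i}.
Weight each parental genotype pair by prior × P(type-O child):
  I^B i × I^B i: posterior weight 1; P(next child type O) = 1/4.
Weighted sum = 1/4.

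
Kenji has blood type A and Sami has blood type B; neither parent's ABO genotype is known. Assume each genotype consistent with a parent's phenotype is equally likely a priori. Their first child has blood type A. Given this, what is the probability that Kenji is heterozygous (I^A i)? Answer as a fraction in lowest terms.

1/3

Possible genotypes: Kenji ∈ {I^A I^A, I^A i}; Sami ∈ {I^B I^B, I^B i}.
Weight each parental genotype pair by prior × P(type-A child):
  I^A I^A × I^B i: posterior weight 2/3.
  I^A i × I^B i: posterior weight 1/3.
Sum the posterior weight over pairs where Kenji is I^A i: 1/3.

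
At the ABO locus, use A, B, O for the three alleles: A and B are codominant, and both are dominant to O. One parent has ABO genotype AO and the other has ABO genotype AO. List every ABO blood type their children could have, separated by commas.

Gametes from AO × AO give offspring ABO genotypes AA, AO, OO, i.e. phenotypes O, A.

O, A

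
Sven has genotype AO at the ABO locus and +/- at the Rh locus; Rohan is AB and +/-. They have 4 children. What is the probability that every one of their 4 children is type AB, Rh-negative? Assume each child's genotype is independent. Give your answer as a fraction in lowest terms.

ABO cross AO × AB → 1/2 A, 1/4 B, 1/4 AB.
Rh cross +/- × +/- → 3/4 Rh+, 1/4 Rh-; so P(type AB, Rh-negative) = 1/4 × 1/4 = 1/16 per child.
All 4 independent: (1/16)^4 = 1/65536.

1/65536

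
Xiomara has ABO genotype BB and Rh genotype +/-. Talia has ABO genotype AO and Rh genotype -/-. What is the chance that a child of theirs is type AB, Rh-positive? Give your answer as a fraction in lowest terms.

1/4

ABO cross BB × AO → offspring phenotypes: 1/2 B, 1/2 AB.
Rh cross +/- × -/- → 1/2 Rh+, 1/2 Rh-.
Independent loci: P(type AB, Rh-positive) = 1/2 × 1/2 = 1/4.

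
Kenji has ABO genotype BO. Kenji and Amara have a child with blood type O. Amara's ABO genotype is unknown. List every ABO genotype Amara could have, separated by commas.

AO, BO, OO

For each candidate genotype of Amara, check whether crossing it with BO can produce every observed child phenotype.
  AA → possible child types {A, AB} ✗
  AB → possible child types {A, B, AB} ✗
  AO → possible child types {O, A, B, AB} ✓
  BB → possible child types {B} ✗
  BO → possible child types {O, B} ✓
  OO → possible child types {O, B} ✓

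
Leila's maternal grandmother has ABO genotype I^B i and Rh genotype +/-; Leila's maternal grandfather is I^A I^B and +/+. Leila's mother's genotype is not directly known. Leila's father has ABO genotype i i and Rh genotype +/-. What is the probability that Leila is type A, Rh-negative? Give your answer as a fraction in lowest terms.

1/32

Leila's mother's ABO genotype from I^B i × I^A I^B: 1/4 I^A I^B, 1/4 I^A i, 1/4 I^B I^B, 1/4 I^B i.
Crossing each possibility with the father i i and summing P(type A): 1/4·1/2 + 1/4·1/2 + 1/4·0 + 1/4·0 = 1/4.
Similarly for Rh via the mother's Rh distribution: P(Rh-) = 1/8.
Independent loci: 1/4 × 1/8 = 1/32.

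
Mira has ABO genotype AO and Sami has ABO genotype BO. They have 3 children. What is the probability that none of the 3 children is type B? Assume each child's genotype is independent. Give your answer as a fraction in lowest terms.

27/64

ABO cross AO × BO → 1/4 O, 1/4 A, 1/4 B, 1/4 AB.
So P(type B) = 1/4 per child.
P(not type B) = 3/4 for one child; (3/4)^3 = 27/64.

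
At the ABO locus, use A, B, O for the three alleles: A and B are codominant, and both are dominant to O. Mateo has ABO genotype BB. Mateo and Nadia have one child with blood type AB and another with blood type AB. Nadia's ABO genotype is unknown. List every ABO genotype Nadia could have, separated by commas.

AA, AB, AO

For each candidate genotype of Nadia, check whether crossing it with BB can produce every observed child phenotype.
  AA → possible child types {AB} ✓
  AB → possible child types {B, AB} ✓
  AO → possible child types {B, AB} ✓
  BB → possible child types {B} ✗
  BO → possible child types {B} ✗
  OO → possible child types {B} ✗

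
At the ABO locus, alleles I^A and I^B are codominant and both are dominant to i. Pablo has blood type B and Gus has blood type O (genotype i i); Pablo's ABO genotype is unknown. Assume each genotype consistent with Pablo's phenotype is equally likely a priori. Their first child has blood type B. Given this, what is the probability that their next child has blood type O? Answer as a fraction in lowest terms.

Possible genotypes: Pablo ∈ {I^B I^B, I^B i}; Gus ∈ {i i}.
Weight each parental genotype pair by prior × P(type-B child):
  I^B I^B × i i: posterior weight 2/3; P(next child type O) = 0.
  I^B i × i i: posterior weight 1/3; P(next child type O) = 1/2.
Weighted sum = 1/6.

1/6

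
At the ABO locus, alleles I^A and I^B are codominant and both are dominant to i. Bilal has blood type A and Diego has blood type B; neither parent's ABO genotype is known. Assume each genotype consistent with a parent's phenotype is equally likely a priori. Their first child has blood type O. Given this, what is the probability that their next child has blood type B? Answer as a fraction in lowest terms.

Possible genotypes: Bilal ∈ {I^A I^A, I^A i}; Diego ∈ {I^B I^B, I^B i}.
Weight each parental genotype pair by prior × P(type-O child):
  I^A i × I^B i: posterior weight 1; P(next child type B) = 1/4.
Weighted sum = 1/4.

1/4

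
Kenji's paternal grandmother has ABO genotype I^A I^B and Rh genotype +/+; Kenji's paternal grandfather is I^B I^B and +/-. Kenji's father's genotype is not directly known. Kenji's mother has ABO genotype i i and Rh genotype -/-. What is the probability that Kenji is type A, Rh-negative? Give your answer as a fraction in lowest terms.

Kenji's father's ABO genotype from I^A I^B × I^B I^B: 1/2 I^A I^B, 1/2 I^B I^B.
Crossing each possibility with the mother i i and summing P(type A): 1/2·1/2 + 1/2·0 = 1/4.
Similarly for Rh via the father's Rh distribution: P(Rh-) = 1/4.
Independent loci: 1/4 × 1/4 = 1/16.

1/16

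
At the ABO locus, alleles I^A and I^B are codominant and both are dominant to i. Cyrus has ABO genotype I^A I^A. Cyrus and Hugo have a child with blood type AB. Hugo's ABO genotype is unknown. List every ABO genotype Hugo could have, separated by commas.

I^A I^B, I^B I^B, I^B i

For each candidate genotype of Hugo, check whether crossing it with I^A I^A can produce every observed child phenotype.
  I^A I^A → possible child types {A} ✗
  I^A I^B → possible child types {A, AB} ✓
  I^A i → possible child types {A} ✗
  I^B I^B → possible child types {AB} ✓
  I^B i → possible child types {A, AB} ✓
  i i → possible child types {A} ✗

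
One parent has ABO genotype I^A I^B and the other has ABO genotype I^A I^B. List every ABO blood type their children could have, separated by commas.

A, B, AB

Gametes from I^A I^B × I^A I^B give offspring ABO genotypes I^A I^A, I^A I^B, I^B I^B, i.e. phenotypes A, B, AB.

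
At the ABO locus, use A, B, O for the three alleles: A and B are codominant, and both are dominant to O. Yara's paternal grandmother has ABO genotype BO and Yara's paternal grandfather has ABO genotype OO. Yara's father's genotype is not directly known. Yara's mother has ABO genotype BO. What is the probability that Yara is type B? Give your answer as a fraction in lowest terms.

5/8

Yara's father's ABO genotype from BO × OO: 1/2 BO, 1/2 OO.
Crossing each possibility with the mother BO and summing P(type B): 1/2·3/4 + 1/2·1/2 = 5/8.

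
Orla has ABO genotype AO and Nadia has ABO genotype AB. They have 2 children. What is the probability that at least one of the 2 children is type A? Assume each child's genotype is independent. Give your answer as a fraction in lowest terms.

ABO cross AO × AB → 1/2 A, 1/4 B, 1/4 AB.
So P(type A) = 1/2 per child.
P(none) = (1/2)^2 = 1/4; P(at least one) = 1 − 1/4 = 3/4.

3/4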